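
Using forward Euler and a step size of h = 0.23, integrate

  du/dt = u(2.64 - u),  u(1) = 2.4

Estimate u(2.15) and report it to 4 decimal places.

Euler: u_{n+1} = u_n + h·f(t_n, u_n).
t=1.000000, u=2.400000: f=0.576000 → u ← 2.400000 + 0.23·0.576000 = 2.532480
t=1.230000, u=2.532480: f=0.272292 → u ← 2.532480 + 0.23·0.272292 = 2.595107
t=1.460000, u=2.595107: f=0.116502 → u ← 2.595107 + 0.23·0.116502 = 2.621903
t=1.690000, u=2.621903: f=0.047450 → u ← 2.621903 + 0.23·0.047450 = 2.632816
t=1.920000, u=2.632816: f=0.018914 → u ← 2.632816 + 0.23·0.018914 = 2.637166
u(2.15) ≈ 2.6372

2.6372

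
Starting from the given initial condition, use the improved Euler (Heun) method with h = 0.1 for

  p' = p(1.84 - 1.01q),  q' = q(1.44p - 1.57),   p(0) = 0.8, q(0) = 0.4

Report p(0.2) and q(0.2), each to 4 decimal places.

1.0680, 0.3813

Heun on (p,q): k1 = f(s_n, state_n); k2 = f(s_n + h, state_n + h·k1); state_{n+1} = state_n + (h/2)·(k1 + k2).
0.000000: (0.800000, 0.400000)
  k1 = (1.148800, -0.167200)
  predictor → (0.914880, 0.383280)
  k2 = (1.329217, -0.096806)
  → (0.923901, 0.386800)
0.100000: (0.923901, 0.386800)
  k1 = (1.339039, -0.092671)
  predictor → (1.057805, 0.377533)
  k2 = (1.543011, -0.017654)
  → (1.068003, 0.381283)
(p(0.2), q(0.2)) ≈ (1.0680, 0.3813)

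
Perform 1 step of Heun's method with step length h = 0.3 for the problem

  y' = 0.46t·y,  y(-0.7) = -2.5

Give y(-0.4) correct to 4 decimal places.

-2.3169

Heun: k1 = f(t_n, y_n); k2 = f(t_n + h, y_n + h·k1); y_{n+1} = y_n + (h/2)·(k1 + k2).
t=-0.700000, y=-2.500000:
  k1 = f(-0.700000, -2.500000) = 0.805000
  k2 = f(-0.400000, -2.258500) = 0.415564
  y ← -2.500000 + (0.3/2)·(0.805000 + 0.415564) = -2.316915
y(-0.4) ≈ -2.3169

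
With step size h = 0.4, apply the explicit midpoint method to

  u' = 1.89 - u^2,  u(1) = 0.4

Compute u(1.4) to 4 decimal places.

Midpoint: k1 = f(t_n, u_n); k2 = f(t_n + h/2, u_n + (h/2)·k1); u_{n+1} = u_n + h·k2.
t=1.000000, u=0.400000:
  k1 = f(1.000000, 0.400000) = 1.730000
  k2 = f(1.200000, 0.746000) = 1.333484
  u ← 0.400000 + 0.4·1.333484 = 0.933394
u(1.4) ≈ 0.9334

0.9334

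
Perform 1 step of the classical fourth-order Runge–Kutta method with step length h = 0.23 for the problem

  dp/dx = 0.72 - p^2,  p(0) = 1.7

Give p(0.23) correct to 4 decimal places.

1.3448

RK4: k1 = f(x_n, p_n); k2 = f(x_n + h/2, p_n + (h/2)·k1); k3 = f(x_n + h/2, p_n + (h/2)·k2); k4 = f(x_n + h, p_n + h·k3); p_{n+1} = p_n + (h/6)·(k1 + 2k2 + 2k3 + k4).
x=0.000000, p=1.700000:
  k1 = f(0.000000, 1.700000) = -2.170000
  k2 = f(0.115000, 1.450450) = -1.383805
  k3 = f(0.115000, 1.540862) = -1.654257
  k4 = f(0.230000, 1.319521) = -1.021135
  p ← 1.700000 + (0.23/6)·(k1 + 2k2 + 2k3 + k4) = 1.344755
p(0.23) ≈ 1.3448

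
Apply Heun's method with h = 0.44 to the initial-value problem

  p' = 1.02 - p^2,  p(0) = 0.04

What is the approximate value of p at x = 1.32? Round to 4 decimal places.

0.8504

Heun: k1 = f(x_n, p_n); k2 = f(x_n + h, p_n + h·k1); p_{n+1} = p_n + (h/2)·(k1 + k2).
x=0.000000, p=0.040000:
  k1 = f(0.000000, 0.040000) = 1.018400
  k2 = f(0.440000, 0.488096) = 0.781762
  p ← 0.040000 + (0.44/2)·(1.018400 + 0.781762) = 0.436036
x=0.440000, p=0.436036:
  k1 = f(0.440000, 0.436036) = 0.829873
  k2 = f(0.880000, 0.801180) = 0.378111
  p ← 0.436036 + (0.44/2)·(0.829873 + 0.378111) = 0.701792
x=0.880000, p=0.701792:
  k1 = f(0.880000, 0.701792) = 0.527488
  k2 = f(1.320000, 0.933887) = 0.147855
  p ← 0.701792 + (0.44/2)·(0.527488 + 0.147855) = 0.850368
p(1.32) ≈ 0.8504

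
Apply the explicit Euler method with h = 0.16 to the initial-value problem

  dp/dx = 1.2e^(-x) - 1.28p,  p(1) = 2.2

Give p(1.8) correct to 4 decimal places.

Euler: p_{n+1} = p_n + h·f(x_n, p_n).
x=1.000000, p=2.200000: f=-2.374545 → p ← 2.200000 + 0.16·(-2.374545) = 1.820073
x=1.160000, p=1.820073: f=-1.953510 → p ← 1.820073 + 0.16·(-1.953510) = 1.507511
x=1.320000, p=1.507511: f=-1.609052 → p ← 1.507511 + 0.16·(-1.609052) = 1.250063
x=1.480000, p=1.250063: f=-1.326915 → p ← 1.250063 + 0.16·(-1.326915) = 1.037756
x=1.640000, p=1.037756: f=-1.095552 → p ← 1.037756 + 0.16·(-1.095552) = 0.862468
p(1.8) ≈ 0.8625

0.8625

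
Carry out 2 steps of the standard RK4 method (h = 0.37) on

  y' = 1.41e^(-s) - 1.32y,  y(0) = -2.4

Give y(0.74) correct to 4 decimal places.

RK4: k1 = f(s_n, y_n); k2 = f(s_n + h/2, y_n + (h/2)·k1); k3 = f(s_n + h/2, y_n + (h/2)·k2); k4 = f(s_n + h, y_n + h·k3); y_{n+1} = y_n + (h/6)·(k1 + 2k2 + 2k3 + k4).
s=0.000000, y=-2.400000:
  k1 = f(0.000000, -2.400000) = 4.578000
  k2 = f(0.185000, -1.553070) = 3.221909
  k3 = f(0.185000, -1.803947) = 3.553067
  k4 = f(0.370000, -1.085365) = 2.406618
  y ← -2.400000 + (0.37/6)·(k1 + 2k2 + 2k3 + k4) = -1.133702
s=0.370000, y=-1.133702:
  k1 = f(0.370000, -1.133702) = 2.470421
  k2 = f(0.555000, -0.676674) = 1.702651
  k3 = f(0.555000, -0.818711) = 1.890141
  k4 = f(0.740000, -0.434350) = 1.246072
  y ← -1.133702 + (0.37/6)·(k1 + 2k2 + 2k3 + k4) = -0.461407
y(0.74) ≈ -0.4614

-0.4614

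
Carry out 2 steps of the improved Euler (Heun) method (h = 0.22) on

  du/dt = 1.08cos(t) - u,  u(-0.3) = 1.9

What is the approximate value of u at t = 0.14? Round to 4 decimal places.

1.6052

Heun: k1 = f(t_n, u_n); k2 = f(t_n + h, u_n + h·k1); u_{n+1} = u_n + (h/2)·(k1 + k2).
t=-0.300000, u=1.900000:
  k1 = f(-0.300000, 1.900000) = -0.868237
  k2 = f(-0.080000, 1.708988) = -0.632442
  u ← 1.900000 + (0.22/2)·(-0.868237 + (-0.632442)) = 1.734925
t=-0.080000, u=1.734925:
  k1 = f(-0.080000, 1.734925) = -0.658380
  k2 = f(0.140000, 1.590082) = -0.520649
  u ← 1.734925 + (0.22/2)·(-0.658380 + (-0.520649)) = 1.605232
u(0.14) ≈ 1.6052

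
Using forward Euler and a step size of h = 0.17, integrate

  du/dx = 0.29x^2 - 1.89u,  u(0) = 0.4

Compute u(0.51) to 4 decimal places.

Euler: u_{n+1} = u_n + h·f(x_n, u_n).
x=0.000000, u=0.400000: f=-0.756000 → u ← 0.400000 + 0.17·(-0.756000) = 0.271480
x=0.170000, u=0.271480: f=-0.504716 → u ← 0.271480 + 0.17·(-0.504716) = 0.185678
x=0.340000, u=0.185678: f=-0.317408 → u ← 0.185678 + 0.17·(-0.317408) = 0.131719
u(0.51) ≈ 0.1317

0.1317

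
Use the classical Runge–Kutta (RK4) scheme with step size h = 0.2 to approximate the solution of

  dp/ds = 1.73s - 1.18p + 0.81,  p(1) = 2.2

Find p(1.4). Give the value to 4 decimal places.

RK4: k1 = f(s_n, p_n); k2 = f(s_n + h/2, p_n + (h/2)·k1); k3 = f(s_n + h/2, p_n + (h/2)·k2); k4 = f(s_n + h, p_n + h·k3); p_{n+1} = p_n + (h/6)·(k1 + 2k2 + 2k3 + k4).
s=1.000000, p=2.200000:
  k1 = f(1.000000, 2.200000) = -0.056000
  k2 = f(1.100000, 2.194400) = 0.123608
  k3 = f(1.100000, 2.212361) = 0.102414
  k4 = f(1.200000, 2.220483) = 0.265830
  p ← 2.200000 + (0.2/6)·(k1 + 2k2 + 2k3 + k4) = 2.222062
s=1.200000, p=2.222062:
  k1 = f(1.200000, 2.222062) = 0.263966
  k2 = f(1.300000, 2.248459) = 0.405818
  k3 = f(1.300000, 2.262644) = 0.389080
  k4 = f(1.400000, 2.299878) = 0.518143
  p ← 2.222062 + (0.2/6)·(k1 + 2k2 + 2k3 + k4) = 2.301126
p(1.4) ≈ 2.3011

2.3011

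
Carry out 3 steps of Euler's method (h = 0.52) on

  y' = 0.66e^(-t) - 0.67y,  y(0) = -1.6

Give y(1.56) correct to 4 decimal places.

Euler: y_{n+1} = y_n + h·f(t_n, y_n).
t=0.000000, y=-1.600000: f=1.732000 → y ← -1.600000 + 0.52·1.732000 = -0.699360
t=0.520000, y=-0.699360: f=0.860955 → y ← -0.699360 + 0.52·0.860955 = -0.251664
t=1.040000, y=-0.251664: f=0.401895 → y ← -0.251664 + 0.52·0.401895 = -0.042678
y(1.56) ≈ -0.0427

-0.0427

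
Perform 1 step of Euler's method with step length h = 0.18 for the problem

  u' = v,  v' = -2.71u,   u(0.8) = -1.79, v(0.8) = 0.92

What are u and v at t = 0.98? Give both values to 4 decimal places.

-1.6244, 1.7932

Euler on (u,v): u_{n+1} = u_n + h·u', v_{n+1} = v_n + h·v'.
0.800000: (-1.790000, 0.920000); f=(0.920000, 4.850900) → (-1.624400, 1.793162)
(u(0.98), v(0.98)) ≈ (-1.6244, 1.7932)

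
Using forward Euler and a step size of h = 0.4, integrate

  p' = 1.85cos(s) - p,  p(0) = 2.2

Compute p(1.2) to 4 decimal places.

Euler: p_{n+1} = p_n + h·f(s_n, p_n).
s=0.000000, p=2.200000: f=-0.350000 → p ← 2.200000 + 0.4·(-0.350000) = 2.060000
s=0.400000, p=2.060000: f=-0.356037 → p ← 2.060000 + 0.4·(-0.356037) = 1.917585
s=0.800000, p=1.917585: f=-0.628678 → p ← 1.917585 + 0.4·(-0.628678) = 1.666114
p(1.2) ≈ 1.6661

1.6661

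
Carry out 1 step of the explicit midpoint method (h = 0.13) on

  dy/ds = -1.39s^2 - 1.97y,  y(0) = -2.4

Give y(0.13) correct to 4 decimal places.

-1.8648

Midpoint: k1 = f(s_n, y_n); k2 = f(s_n + h/2, y_n + (h/2)·k1); y_{n+1} = y_n + h·k2.
s=0.000000, y=-2.400000:
  k1 = f(0.000000, -2.400000) = 4.728000
  k2 = f(0.065000, -2.092680) = 4.116707
  y ← -2.400000 + 0.13·4.116707 = -1.864828
y(0.13) ≈ -1.8648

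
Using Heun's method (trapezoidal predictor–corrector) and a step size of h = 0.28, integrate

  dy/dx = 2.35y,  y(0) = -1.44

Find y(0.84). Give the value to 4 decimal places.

Heun: k1 = f(x_n, y_n); k2 = f(x_n + h, y_n + h·k1); y_{n+1} = y_n + (h/2)·(k1 + k2).
x=0.000000, y=-1.440000:
  k1 = f(0.000000, -1.440000) = -3.384000
  k2 = f(0.280000, -2.387520) = -5.610672
  y ← -1.440000 + (0.28/2)·(-3.384000 + (-5.610672)) = -2.699254
x=0.280000, y=-2.699254:
  k1 = f(0.280000, -2.699254) = -6.343247
  k2 = f(0.560000, -4.475363) = -10.517104
  y ← -2.699254 + (0.28/2)·(-6.343247 + (-10.517104)) = -5.059703
x=0.560000, y=-5.059703:
  k1 = f(0.560000, -5.059703) = -11.890302
  k2 = f(0.840000, -8.388988) = -19.714122
  y ← -5.059703 + (0.28/2)·(-11.890302 + (-19.714122)) = -9.484323
y(0.84) ≈ -9.4843

-9.4843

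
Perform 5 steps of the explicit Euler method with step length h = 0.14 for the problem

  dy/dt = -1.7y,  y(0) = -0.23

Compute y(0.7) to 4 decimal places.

Euler: y_{n+1} = y_n + h·f(t_n, y_n).
t=0.000000, y=-0.230000: f=0.391000 → y ← -0.230000 + 0.14·0.391000 = -0.175260
t=0.140000, y=-0.175260: f=0.297942 → y ← -0.175260 + 0.14·0.297942 = -0.133548
t=0.280000, y=-0.133548: f=0.227032 → y ← -0.133548 + 0.14·0.227032 = -0.101764
t=0.420000, y=-0.101764: f=0.172998 → y ← -0.101764 + 0.14·0.172998 = -0.077544
t=0.560000, y=-0.077544: f=0.131825 → y ← -0.077544 + 0.14·0.131825 = -0.059088
y(0.7) ≈ -0.0591

-0.0591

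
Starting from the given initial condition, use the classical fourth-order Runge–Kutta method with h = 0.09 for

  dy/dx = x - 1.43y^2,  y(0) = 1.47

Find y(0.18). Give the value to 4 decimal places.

1.0799

RK4: k1 = f(x_n, y_n); k2 = f(x_n + h/2, y_n + (h/2)·k1); k3 = f(x_n + h/2, y_n + (h/2)·k2); k4 = f(x_n + h, y_n + h·k3); y_{n+1} = y_n + (h/6)·(k1 + 2k2 + 2k3 + k4).
x=0.000000, y=1.470000:
  k1 = f(0.000000, 1.470000) = -3.090087
  k2 = f(0.045000, 1.330946) = -2.488127
  k3 = f(0.045000, 1.358034) = -2.592288
  k4 = f(0.090000, 1.236694) = -2.097060
  y ← 1.470000 + (0.09/6)·(k1 + 2k2 + 2k3 + k4) = 1.239780
x=0.090000, y=1.239780:
  k1 = f(0.090000, 1.239780) = -2.107989
  k2 = f(0.135000, 1.144921) = -1.739507
  k3 = f(0.135000, 1.161503) = -1.794196
  k4 = f(0.180000, 1.078303) = -1.482714
  y ← 1.239780 + (0.09/6)·(k1 + 2k2 + 2k3 + k4) = 1.079909
y(0.18) ≈ 1.0799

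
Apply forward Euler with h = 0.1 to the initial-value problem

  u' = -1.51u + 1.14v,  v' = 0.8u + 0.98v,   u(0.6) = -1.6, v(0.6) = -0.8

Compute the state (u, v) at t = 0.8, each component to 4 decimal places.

Euler on (u,v): u_{n+1} = u_n + h·u', v_{n+1} = v_n + h·v'.
0.600000: (-1.600000, -0.800000); f=(1.504000, -2.064000) → (-1.449600, -1.006400)
0.700000: (-1.449600, -1.006400); f=(1.041600, -2.145952) → (-1.345440, -1.220995)
(u(0.8), v(0.8)) ≈ (-1.3454, -1.2210)

-1.3454, -1.2210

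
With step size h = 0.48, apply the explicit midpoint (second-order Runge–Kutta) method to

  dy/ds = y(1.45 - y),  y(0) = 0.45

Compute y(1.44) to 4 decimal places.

Midpoint: k1 = f(s_n, y_n); k2 = f(s_n + h/2, y_n + (h/2)·k1); y_{n+1} = y_n + h·k2.
s=0.000000, y=0.450000:
  k1 = f(0.000000, 0.450000) = 0.450000
  k2 = f(0.240000, 0.558000) = 0.497736
  y ← 0.450000 + 0.48·0.497736 = 0.688913
s=0.480000, y=0.688913:
  k1 = f(0.480000, 0.688913) = 0.524323
  k2 = f(0.720000, 0.814751) = 0.517570
  y ← 0.688913 + 0.48·0.517570 = 0.937347
s=0.960000, y=0.937347:
  k1 = f(0.960000, 0.937347) = 0.480534
  k2 = f(1.200000, 1.052675) = 0.418254
  y ← 0.937347 + 0.48·0.418254 = 1.138109
y(1.44) ≈ 1.1381

1.1381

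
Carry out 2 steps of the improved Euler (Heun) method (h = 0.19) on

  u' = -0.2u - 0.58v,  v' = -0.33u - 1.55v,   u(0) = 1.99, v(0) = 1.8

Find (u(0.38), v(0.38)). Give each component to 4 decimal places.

1.5830, 0.8486

Heun on (u,v): k1 = f(x_n, state_n); k2 = f(x_n + h, state_n + h·k1); state_{n+1} = state_n + (h/2)·(k1 + k2).
0.000000: (1.990000, 1.800000)
  k1 = (-1.442000, -3.446700)
  predictor → (1.716020, 1.145127)
  k2 = (-1.007378, -2.341233)
  → (1.757309, 1.250146)
0.190000: (1.757309, 1.250146)
  k1 = (-1.076547, -2.517639)
  predictor → (1.552765, 0.771795)
  k2 = (-0.758194, -1.708695)
  → (1.583009, 0.848645)
(u(0.38), v(0.38)) ≈ (1.5830, 0.8486)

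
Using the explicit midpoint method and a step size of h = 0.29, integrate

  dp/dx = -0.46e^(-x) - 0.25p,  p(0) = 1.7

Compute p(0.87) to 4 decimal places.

Midpoint: k1 = f(x_n, p_n); k2 = f(x_n + h/2, p_n + (h/2)·k1); p_{n+1} = p_n + h·k2.
x=0.000000, p=1.700000:
  k1 = f(0.000000, 1.700000) = -0.885000
  k2 = f(0.145000, 1.571675) = -0.790829
  p ← 1.700000 + 0.29·(-0.790829) = 1.470660
x=0.290000, p=1.470660:
  k1 = f(0.290000, 1.470660) = -0.711866
  k2 = f(0.435000, 1.367439) = -0.639601
  p ← 1.470660 + 0.29·(-0.639601) = 1.285175
x=0.580000, p=1.285175:
  k1 = f(0.580000, 1.285175) = -0.578847
  k2 = f(0.725000, 1.201242) = -0.523100
  p ← 1.285175 + 0.29·(-0.523100) = 1.133476
p(0.87) ≈ 1.1335

1.1335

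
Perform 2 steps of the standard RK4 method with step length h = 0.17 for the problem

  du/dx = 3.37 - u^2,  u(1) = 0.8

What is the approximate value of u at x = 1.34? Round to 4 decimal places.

1.4634

RK4: k1 = f(x_n, u_n); k2 = f(x_n + h/2, u_n + (h/2)·k1); k3 = f(x_n + h/2, u_n + (h/2)·k2); k4 = f(x_n + h, u_n + h·k3); u_{n+1} = u_n + (h/6)·(k1 + 2k2 + 2k3 + k4).
x=1.000000, u=0.800000:
  k1 = f(1.000000, 0.800000) = 2.730000
  k2 = f(1.085000, 1.032050) = 2.304873
  k3 = f(1.085000, 0.995914) = 2.378155
  k4 = f(1.170000, 1.204286) = 1.919694
  u ← 0.800000 + (0.17/6)·(k1 + 2k2 + 2k3 + k4) = 1.197113
x=1.170000, u=1.197113:
  k1 = f(1.170000, 1.197113) = 1.936921
  k2 = f(1.255000, 1.361751) = 1.515634
  k3 = f(1.255000, 1.325942) = 1.611878
  k4 = f(1.340000, 1.471132) = 1.205770
  u ← 1.197113 + (0.17/6)·(k1 + 2k2 + 2k3 + k4) = 1.463382
u(1.34) ≈ 1.4634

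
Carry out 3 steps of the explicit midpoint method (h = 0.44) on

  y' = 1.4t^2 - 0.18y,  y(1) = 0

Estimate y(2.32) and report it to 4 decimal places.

4.9138

Midpoint: k1 = f(t_n, y_n); k2 = f(t_n + h/2, y_n + (h/2)·k1); y_{n+1} = y_n + h·k2.
t=1.000000, y=0.000000:
  k1 = f(1.000000, 0.000000) = 1.400000
  k2 = f(1.220000, 0.308000) = 2.028320
  y ← 0.000000 + 0.44·2.028320 = 0.892461
t=1.440000, y=0.892461:
  k1 = f(1.440000, 0.892461) = 2.742397
  k2 = f(1.660000, 1.495788) = 3.588598
  y ← 0.892461 + 0.44·3.588598 = 2.471444
t=1.880000, y=2.471444:
  k1 = f(1.880000, 2.471444) = 4.503300
  k2 = f(2.100000, 3.462170) = 5.550809
  y ← 2.471444 + 0.44·5.550809 = 4.913800
y(2.32) ≈ 4.9138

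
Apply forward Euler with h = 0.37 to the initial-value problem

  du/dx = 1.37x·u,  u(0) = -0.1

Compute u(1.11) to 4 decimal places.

-0.1633

Euler: u_{n+1} = u_n + h·f(x_n, u_n).
x=0.000000, u=-0.100000: f=0.000000 → u ← -0.100000 + 0.37·0.000000 = -0.100000
x=0.370000, u=-0.100000: f=-0.050690 → u ← -0.100000 + 0.37·(-0.050690) = -0.118755
x=0.740000, u=-0.118755: f=-0.120394 → u ← -0.118755 + 0.37·(-0.120394) = -0.163301
u(1.11) ≈ -0.1633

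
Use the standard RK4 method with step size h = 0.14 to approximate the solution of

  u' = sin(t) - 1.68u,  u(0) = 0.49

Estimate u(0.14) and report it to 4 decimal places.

RK4: k1 = f(t_n, u_n); k2 = f(t_n + h/2, u_n + (h/2)·k1); k3 = f(t_n + h/2, u_n + (h/2)·k2); k4 = f(t_n + h, u_n + h·k3); u_{n+1} = u_n + (h/6)·(k1 + 2k2 + 2k3 + k4).
t=0.000000, u=0.490000:
  k1 = f(0.000000, 0.490000) = -0.823200
  k2 = f(0.070000, 0.432376) = -0.656449
  k3 = f(0.070000, 0.444049) = -0.676059
  k4 = f(0.140000, 0.395352) = -0.524648
  u ← 0.490000 + (0.14/6)·(k1 + 2k2 + 2k3 + k4) = 0.396367
u(0.14) ≈ 0.3964

0.3964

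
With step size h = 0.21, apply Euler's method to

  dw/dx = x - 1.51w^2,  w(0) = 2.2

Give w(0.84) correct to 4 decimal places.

Euler: w_{n+1} = w_n + h·f(x_n, w_n).
x=0.000000, w=2.200000: f=-7.308400 → w ← 2.200000 + 0.21·(-7.308400) = 0.665236
x=0.210000, w=0.665236: f=-0.458234 → w ← 0.665236 + 0.21·(-0.458234) = 0.569007
x=0.420000, w=0.569007: f=-0.068891 → w ← 0.569007 + 0.21·(-0.068891) = 0.554540
x=0.630000, w=0.554540: f=0.165653 → w ← 0.554540 + 0.21·0.165653 = 0.589327
w(0.84) ≈ 0.5893

0.5893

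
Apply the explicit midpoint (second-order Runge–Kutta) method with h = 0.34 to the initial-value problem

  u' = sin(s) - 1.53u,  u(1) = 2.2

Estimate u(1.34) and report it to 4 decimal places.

1.5919

Midpoint: k1 = f(s_n, u_n); k2 = f(s_n + h/2, u_n + (h/2)·k1); u_{n+1} = u_n + h·k2.
s=1.000000, u=2.200000:
  k1 = f(1.000000, 2.200000) = -2.524529
  k2 = f(1.170000, 1.770830) = -1.788619
  u ← 2.200000 + 0.34·(-1.788619) = 1.591869
u(1.34) ≈ 1.5919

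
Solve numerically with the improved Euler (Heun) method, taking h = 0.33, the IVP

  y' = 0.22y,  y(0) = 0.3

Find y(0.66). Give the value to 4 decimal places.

0.3468

Heun: k1 = f(t_n, y_n); k2 = f(t_n + h, y_n + h·k1); y_{n+1} = y_n + (h/2)·(k1 + k2).
t=0.000000, y=0.300000:
  k1 = f(0.000000, 0.300000) = 0.066000
  k2 = f(0.330000, 0.321780) = 0.070792
  y ← 0.300000 + (0.33/2)·(0.066000 + 0.070792) = 0.322571
t=0.330000, y=0.322571:
  k1 = f(0.330000, 0.322571) = 0.070966
  k2 = f(0.660000, 0.345989) = 0.076118
  y ← 0.322571 + (0.33/2)·(0.070966 + 0.076118) = 0.346839
y(0.66) ≈ 0.3468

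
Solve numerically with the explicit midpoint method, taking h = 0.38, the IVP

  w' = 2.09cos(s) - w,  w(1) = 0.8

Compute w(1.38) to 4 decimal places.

0.7674

Midpoint: k1 = f(s_n, w_n); k2 = f(s_n + h/2, w_n + (h/2)·k1); w_{n+1} = w_n + h·k2.
s=1.000000, w=0.800000:
  k1 = f(1.000000, 0.800000) = 0.329232
  k2 = f(1.190000, 0.862554) = -0.085785
  w ← 0.800000 + 0.38·(-0.085785) = 0.767402
w(1.38) ≈ 0.7674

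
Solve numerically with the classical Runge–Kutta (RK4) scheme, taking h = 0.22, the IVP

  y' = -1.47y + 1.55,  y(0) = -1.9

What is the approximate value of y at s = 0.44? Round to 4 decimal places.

-0.4930

RK4: k1 = f(s_n, y_n); k2 = f(s_n + h/2, y_n + (h/2)·k1); k3 = f(s_n + h/2, y_n + (h/2)·k2); k4 = f(s_n + h, y_n + h·k3); y_{n+1} = y_n + (h/6)·(k1 + 2k2 + 2k3 + k4).
s=0.000000, y=-1.900000:
  k1 = f(0.000000, -1.900000) = 4.343000
  k2 = f(0.110000, -1.422270) = 3.640737
  k3 = f(0.110000, -1.499519) = 3.754293
  k4 = f(0.220000, -1.074056) = 3.128862
  y ← -1.900000 + (0.22/6)·(k1 + 2k2 + 2k3 + k4) = -1.083730
s=0.220000, y=-1.083730:
  k1 = f(0.220000, -1.083730) = 3.143082
  k2 = f(0.330000, -0.737990) = 2.634846
  k3 = f(0.330000, -0.793896) = 2.717028
  k4 = f(0.440000, -0.485983) = 2.264396
  y ← -1.083730 + (0.22/6)·(k1 + 2k2 + 2k3 + k4) = -0.492985
y(0.44) ≈ -0.4930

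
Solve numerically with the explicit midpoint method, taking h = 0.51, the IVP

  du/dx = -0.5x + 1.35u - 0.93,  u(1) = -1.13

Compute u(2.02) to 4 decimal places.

-7.4227

Midpoint: k1 = f(x_n, u_n); k2 = f(x_n + h/2, u_n + (h/2)·k1); u_{n+1} = u_n + h·k2.
x=1.000000, u=-1.130000:
  k1 = f(1.000000, -1.130000) = -2.955500
  k2 = f(1.255000, -1.883652) = -4.100431
  u ← -1.130000 + 0.51·(-4.100431) = -3.221220
x=1.510000, u=-3.221220:
  k1 = f(1.510000, -3.221220) = -6.033647
  k2 = f(1.765000, -4.759800) = -8.238230
  u ← -3.221220 + 0.51·(-8.238230) = -7.422717
u(2.02) ≈ -7.4227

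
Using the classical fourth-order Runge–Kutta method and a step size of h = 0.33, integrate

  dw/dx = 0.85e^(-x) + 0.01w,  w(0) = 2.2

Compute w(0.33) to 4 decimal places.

RK4: k1 = f(x_n, w_n); k2 = f(x_n + h/2, w_n + (h/2)·k1); k3 = f(x_n + h/2, w_n + (h/2)·k2); k4 = f(x_n + h, w_n + h·k3); w_{n+1} = w_n + (h/6)·(k1 + 2k2 + 2k3 + k4).
x=0.000000, w=2.200000:
  k1 = f(0.000000, 2.200000) = 0.872000
  k2 = f(0.165000, 2.343880) = 0.744148
  k3 = f(0.165000, 2.322784) = 0.743937
  k4 = f(0.330000, 2.445499) = 0.635540
  w ← 2.200000 + (0.33/6)·(k1 + 2k2 + 2k3 + k4) = 2.446604
w(0.33) ≈ 2.4466

2.4466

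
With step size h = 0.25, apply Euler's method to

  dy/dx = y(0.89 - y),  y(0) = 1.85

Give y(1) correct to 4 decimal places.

1.0570

Euler: y_{n+1} = y_n + h·f(x_n, y_n).
x=0.000000, y=1.850000: f=-1.776000 → y ← 1.850000 + 0.25·(-1.776000) = 1.406000
x=0.250000, y=1.406000: f=-0.725496 → y ← 1.406000 + 0.25·(-0.725496) = 1.224626
x=0.500000, y=1.224626: f=-0.409792 → y ← 1.224626 + 0.25·(-0.409792) = 1.122178
x=0.750000, y=1.122178: f=-0.260545 → y ← 1.122178 + 0.25·(-0.260545) = 1.057042
y(1) ≈ 1.0570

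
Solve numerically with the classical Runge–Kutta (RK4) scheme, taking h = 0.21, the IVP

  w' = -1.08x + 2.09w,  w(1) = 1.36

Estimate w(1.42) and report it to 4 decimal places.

2.4145

RK4: k1 = f(x_n, w_n); k2 = f(x_n + h/2, w_n + (h/2)·k1); k3 = f(x_n + h/2, w_n + (h/2)·k2); k4 = f(x_n + h, w_n + h·k3); w_{n+1} = w_n + (h/6)·(k1 + 2k2 + 2k3 + k4).
x=1.000000, w=1.360000:
  k1 = f(1.000000, 1.360000) = 1.762400
  k2 = f(1.105000, 1.545052) = 2.035759
  k3 = f(1.105000, 1.573755) = 2.095747
  k4 = f(1.210000, 1.800107) = 2.455423
  w ← 1.360000 + (0.21/6)·(k1 + 2k2 + 2k3 + k4) = 1.796829
x=1.210000, w=1.796829:
  k1 = f(1.210000, 1.796829) = 2.448573
  k2 = f(1.315000, 2.053929) = 2.872512
  k3 = f(1.315000, 2.098443) = 2.965546
  k4 = f(1.420000, 2.419594) = 3.523351
  w ← 1.796829 + (0.21/6)·(k1 + 2k2 + 2k3 + k4) = 2.414511
w(1.42) ≈ 2.4145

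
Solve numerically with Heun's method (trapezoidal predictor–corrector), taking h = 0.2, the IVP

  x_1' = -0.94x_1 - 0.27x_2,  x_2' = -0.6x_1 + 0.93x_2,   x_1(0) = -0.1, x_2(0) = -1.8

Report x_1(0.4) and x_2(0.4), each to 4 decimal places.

0.1280, -2.6075

Heun on (x_1,x_2): k1 = f(t_n, state_n); k2 = f(t_n + h, state_n + h·k1); state_{n+1} = state_n + (h/2)·(k1 + k2).
0.000000: (-0.100000, -1.800000)
  k1 = (0.580000, -1.614000)
  predictor → (0.016000, -2.122800)
  k2 = (0.558116, -1.983804)
  → (0.013812, -2.159780)
0.200000: (0.013812, -2.159780)
  k1 = (0.570158, -2.016883)
  predictor → (0.127843, -2.563157)
  k2 = (0.571880, -2.460442)
  → (0.128015, -2.607513)
(x_1(0.4), x_2(0.4)) ≈ (0.1280, -2.6075)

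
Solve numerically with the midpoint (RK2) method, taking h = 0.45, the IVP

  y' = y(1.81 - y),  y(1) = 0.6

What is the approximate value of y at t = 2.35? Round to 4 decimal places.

1.5368

Midpoint: k1 = f(t_n, y_n); k2 = f(t_n + h/2, y_n + (h/2)·k1); y_{n+1} = y_n + h·k2.
t=1.000000, y=0.600000:
  k1 = f(1.000000, 0.600000) = 0.726000
  k2 = f(1.225000, 0.763350) = 0.798960
  y ← 0.600000 + 0.45·0.798960 = 0.959532
t=1.450000, y=0.959532:
  k1 = f(1.450000, 0.959532) = 0.816051
  k2 = f(1.675000, 1.143144) = 0.762313
  y ← 0.959532 + 0.45·0.762313 = 1.302573
t=1.900000, y=1.302573:
  k1 = f(1.900000, 1.302573) = 0.660961
  k2 = f(2.125000, 1.451289) = 0.520593
  y ← 1.302573 + 0.45·0.520593 = 1.536840
y(2.35) ≈ 1.5368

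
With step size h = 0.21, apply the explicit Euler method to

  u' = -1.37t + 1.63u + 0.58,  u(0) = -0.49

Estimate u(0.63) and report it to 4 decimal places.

Euler: u_{n+1} = u_n + h·f(t_n, u_n).
t=0.000000, u=-0.490000: f=-0.218700 → u ← -0.490000 + 0.21·(-0.218700) = -0.535927
t=0.210000, u=-0.535927: f=-0.581261 → u ← -0.535927 + 0.21·(-0.581261) = -0.657992
t=0.420000, u=-0.657992: f=-1.067927 → u ← -0.657992 + 0.21·(-1.067927) = -0.882256
u(0.63) ≈ -0.8823

-0.8823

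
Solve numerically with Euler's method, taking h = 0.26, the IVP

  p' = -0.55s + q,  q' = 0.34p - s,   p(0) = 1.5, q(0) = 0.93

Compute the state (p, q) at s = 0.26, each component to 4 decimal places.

Euler on (p,q): p_{n+1} = p_n + h·p', q_{n+1} = q_n + h·q'.
0.000000: (1.500000, 0.930000); f=(0.930000, 0.510000) → (1.741800, 1.062600)
(p(0.26), q(0.26)) ≈ (1.7418, 1.0626)

1.7418, 1.0626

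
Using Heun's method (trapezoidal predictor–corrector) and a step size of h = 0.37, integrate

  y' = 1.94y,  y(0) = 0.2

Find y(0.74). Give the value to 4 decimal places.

0.7805

Heun: k1 = f(s_n, y_n); k2 = f(s_n + h, y_n + h·k1); y_{n+1} = y_n + (h/2)·(k1 + k2).
s=0.000000, y=0.200000:
  k1 = f(0.000000, 0.200000) = 0.388000
  k2 = f(0.370000, 0.343560) = 0.666506
  y ← 0.200000 + (0.37/2)·(0.388000 + 0.666506) = 0.395084
s=0.370000, y=0.395084:
  k1 = f(0.370000, 0.395084) = 0.766462
  k2 = f(0.740000, 0.678675) = 1.316629
  y ← 0.395084 + (0.37/2)·(0.766462 + 1.316629) = 0.780456
y(0.74) ≈ 0.7805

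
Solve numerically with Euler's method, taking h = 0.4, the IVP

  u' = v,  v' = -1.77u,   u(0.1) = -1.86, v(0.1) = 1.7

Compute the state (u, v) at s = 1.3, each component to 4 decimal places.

Euler on (u,v): u_{n+1} = u_n + h·u', v_{n+1} = v_n + h·v'.
0.100000: (-1.860000, 1.700000); f=(1.700000, 3.292200) → (-1.180000, 3.016880)
0.500000: (-1.180000, 3.016880); f=(3.016880, 2.088600) → (0.026752, 3.852320)
0.900000: (0.026752, 3.852320); f=(3.852320, -0.047351) → (1.567680, 3.833380)
(u(1.3), v(1.3)) ≈ (1.5677, 3.8334)

1.5677, 3.8334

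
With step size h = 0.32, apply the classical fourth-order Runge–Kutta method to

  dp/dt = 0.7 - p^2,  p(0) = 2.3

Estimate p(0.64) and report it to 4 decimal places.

1.1561

RK4: k1 = f(t_n, p_n); k2 = f(t_n + h/2, p_n + (h/2)·k1); k3 = f(t_n + h/2, p_n + (h/2)·k2); k4 = f(t_n + h, p_n + h·k3); p_{n+1} = p_n + (h/6)·(k1 + 2k2 + 2k3 + k4).
t=0.000000, p=2.300000:
  k1 = f(0.000000, 2.300000) = -4.590000
  k2 = f(0.160000, 1.565600) = -1.751103
  k3 = f(0.160000, 2.019823) = -3.379687
  k4 = f(0.320000, 1.218500) = -0.784743
  p ← 2.300000 + (0.32/6)·(k1 + 2k2 + 2k3 + k4) = 1.466063
t=0.320000, p=1.466063:
  k1 = f(0.320000, 1.466063) = -1.449340
  k2 = f(0.480000, 1.234168) = -0.823172
  k3 = f(0.480000, 1.334355) = -1.080504
  k4 = f(0.640000, 1.120301) = -0.555075
  p ← 1.466063 + (0.32/6)·(k1 + 2k2 + 2k3 + k4) = 1.156102
p(0.64) ≈ 1.1561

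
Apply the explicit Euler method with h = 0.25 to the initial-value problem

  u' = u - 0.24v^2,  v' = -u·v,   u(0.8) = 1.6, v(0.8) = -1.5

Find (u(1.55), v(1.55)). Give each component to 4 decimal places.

2.8395, -0.2062

Euler on (u,v): u_{n+1} = u_n + h·u', v_{n+1} = v_n + h·v'.
0.800000: (1.600000, -1.500000); f=(1.060000, 2.400000) → (1.865000, -0.900000)
1.050000: (1.865000, -0.900000); f=(1.670600, 1.678500) → (2.282650, -0.480375)
1.300000: (2.282650, -0.480375); f=(2.227268, 1.096528) → (2.839467, -0.206243)
(u(1.55), v(1.55)) ≈ (2.8395, -0.2062)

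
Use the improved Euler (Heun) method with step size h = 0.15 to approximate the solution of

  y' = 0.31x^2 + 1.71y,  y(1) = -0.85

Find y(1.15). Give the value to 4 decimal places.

Heun: k1 = f(x_n, y_n); k2 = f(x_n + h, y_n + h·k1); y_{n+1} = y_n + (h/2)·(k1 + k2).
x=1.000000, y=-0.850000:
  k1 = f(1.000000, -0.850000) = -1.143500
  k2 = f(1.150000, -1.021525) = -1.336833
  y ← -0.850000 + (0.15/2)·(-1.143500 + (-1.336833)) = -1.036025
y(1.15) ≈ -1.0360

-1.0360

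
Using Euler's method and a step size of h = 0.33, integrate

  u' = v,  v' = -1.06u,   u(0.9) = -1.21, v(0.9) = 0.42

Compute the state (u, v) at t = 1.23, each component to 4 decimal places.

-1.0714, 0.8433

Euler on (u,v): u_{n+1} = u_n + h·u', v_{n+1} = v_n + h·v'.
0.900000: (-1.210000, 0.420000); f=(0.420000, 1.282600) → (-1.071400, 0.843258)
(u(1.23), v(1.23)) ≈ (-1.0714, 0.8433)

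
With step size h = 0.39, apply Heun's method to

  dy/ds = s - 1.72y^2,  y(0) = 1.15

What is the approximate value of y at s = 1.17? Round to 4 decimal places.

Heun: k1 = f(s_n, y_n); k2 = f(s_n + h, y_n + h·k1); y_{n+1} = y_n + (h/2)·(k1 + k2).
s=0.000000, y=1.150000:
  k1 = f(0.000000, 1.150000) = -2.274700
  k2 = f(0.390000, 0.262867) = 0.271150
  y ← 1.150000 + (0.39/2)·(-2.274700 + 0.271150) = 0.759308
s=0.390000, y=0.759308:
  k1 = f(0.390000, 0.759308) = -0.601663
  k2 = f(0.780000, 0.524659) = 0.306540
  y ← 0.759308 + (0.39/2)·(-0.601663 + 0.306540) = 0.701759
s=0.780000, y=0.701759:
  k1 = f(0.780000, 0.701759) = -0.067040
  k2 = f(1.170000, 0.675613) = 0.384901
  y ← 0.701759 + (0.39/2)·(-0.067040 + 0.384901) = 0.763742
y(1.17) ≈ 0.7637

0.7637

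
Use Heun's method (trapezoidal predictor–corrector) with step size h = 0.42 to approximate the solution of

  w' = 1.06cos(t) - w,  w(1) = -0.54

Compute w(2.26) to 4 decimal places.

-0.3175

Heun: k1 = f(t_n, w_n); k2 = f(t_n + h, w_n + h·k1); w_{n+1} = w_n + (h/2)·(k1 + k2).
t=1.000000, w=-0.540000:
  k1 = f(1.000000, -0.540000) = 1.112720
  k2 = f(1.420000, -0.072657) = 0.231896
  w ← -0.540000 + (0.42/2)·(1.112720 + 0.231896) = -0.257630
t=1.420000, w=-0.257630:
  k1 = f(1.420000, -0.257630) = 0.416869
  k2 = f(1.840000, -0.082545) = -0.199376
  w ← -0.257630 + (0.42/2)·(0.416869 + (-0.199376)) = -0.211957
t=1.840000, w=-0.211957:
  k1 = f(1.840000, -0.211957) = -0.069965
  k2 = f(2.260000, -0.241342) = -0.432736
  w ← -0.211957 + (0.42/2)·(-0.069965 + (-0.432736)) = -0.317524
w(2.26) ≈ -0.3175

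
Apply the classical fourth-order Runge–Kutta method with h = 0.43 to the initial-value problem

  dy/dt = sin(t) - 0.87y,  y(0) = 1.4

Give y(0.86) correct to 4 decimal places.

RK4: k1 = f(t_n, y_n); k2 = f(t_n + h/2, y_n + (h/2)·k1); k3 = f(t_n + h/2, y_n + (h/2)·k2); k4 = f(t_n + h, y_n + h·k3); y_{n+1} = y_n + (h/6)·(k1 + 2k2 + 2k3 + k4).
t=0.000000, y=1.400000:
  k1 = f(0.000000, 1.400000) = -1.218000
  k2 = f(0.215000, 1.138130) = -0.776826
  k3 = f(0.215000, 1.232982) = -0.859347
  k4 = f(0.430000, 1.030481) = -0.479647
  y ← 1.400000 + (0.43/6)·(k1 + 2k2 + 2k3 + k4) = 1.043817
t=0.430000, y=1.043817:
  k1 = f(0.430000, 1.043817) = -0.491250
  k2 = f(0.645000, 0.938198) = -0.215034
  k3 = f(0.645000, 0.997585) = -0.266700
  k4 = f(0.860000, 0.929136) = -0.050506
  y ← 1.043817 + (0.43/6)·(k1 + 2k2 + 2k3 + k4) = 0.935943
y(0.86) ≈ 0.9359

0.9359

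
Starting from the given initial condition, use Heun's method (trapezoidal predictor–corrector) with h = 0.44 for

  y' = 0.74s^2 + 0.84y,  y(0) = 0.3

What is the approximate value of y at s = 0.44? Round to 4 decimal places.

0.4629

Heun: k1 = f(s_n, y_n); k2 = f(s_n + h, y_n + h·k1); y_{n+1} = y_n + (h/2)·(k1 + k2).
s=0.000000, y=0.300000:
  k1 = f(0.000000, 0.300000) = 0.252000
  k2 = f(0.440000, 0.410880) = 0.488403
  y ← 0.300000 + (0.44/2)·(0.252000 + 0.488403) = 0.462889
y(0.44) ≈ 0.4629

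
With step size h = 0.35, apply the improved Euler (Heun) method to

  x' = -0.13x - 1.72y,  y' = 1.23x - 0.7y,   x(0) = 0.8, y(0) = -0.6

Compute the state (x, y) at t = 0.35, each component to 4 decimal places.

0.9695, -0.0989

Heun on (x,y): k1 = f(t_n, state_n); k2 = f(t_n + h, state_n + h·k1); state_{n+1} = state_n + (h/2)·(k1 + k2).
0.000000: (0.800000, -0.600000)
  k1 = (0.928000, 1.404000)
  predictor → (1.124800, -0.108600)
  k2 = (0.040568, 1.459524)
  → (0.969499, -0.098883)
(x(0.35), y(0.35)) ≈ (0.9695, -0.0989)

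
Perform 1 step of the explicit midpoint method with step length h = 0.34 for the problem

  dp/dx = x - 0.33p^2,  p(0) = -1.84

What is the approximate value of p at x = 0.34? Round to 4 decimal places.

Midpoint: k1 = f(x_n, p_n); k2 = f(x_n + h/2, p_n + (h/2)·k1); p_{n+1} = p_n + h·k2.
x=0.000000, p=-1.840000:
  k1 = f(0.000000, -1.840000) = -1.117248
  k2 = f(0.170000, -2.029932) = -1.189806
  p ← -1.840000 + 0.34·(-1.189806) = -2.244534
p(0.34) ≈ -2.2445

-2.2445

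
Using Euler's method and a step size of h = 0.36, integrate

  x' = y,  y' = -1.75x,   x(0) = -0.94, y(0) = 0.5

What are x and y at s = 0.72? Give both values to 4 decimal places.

Euler on (x,y): x_{n+1} = x_n + h·x', y_{n+1} = y_n + h·y'.
0.000000: (-0.940000, 0.500000); f=(0.500000, 1.645000) → (-0.760000, 1.092200)
0.360000: (-0.760000, 1.092200); f=(1.092200, 1.330000) → (-0.366808, 1.571000)
(x(0.72), y(0.72)) ≈ (-0.3668, 1.5710)

-0.3668, 1.5710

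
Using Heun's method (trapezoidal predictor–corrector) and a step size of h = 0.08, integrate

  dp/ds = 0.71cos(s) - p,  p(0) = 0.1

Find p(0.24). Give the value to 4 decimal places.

Heun: k1 = f(s_n, p_n); k2 = f(s_n + h, p_n + h·k1); p_{n+1} = p_n + (h/2)·(k1 + k2).
s=0.000000, p=0.100000:
  k1 = f(0.000000, 0.100000) = 0.610000
  k2 = f(0.080000, 0.148800) = 0.558929
  p ← 0.100000 + (0.08/2)·(0.610000 + 0.558929) = 0.146757
s=0.080000, p=0.146757:
  k1 = f(0.080000, 0.146757) = 0.560972
  k2 = f(0.160000, 0.191635) = 0.509296
  p ← 0.146757 + (0.08/2)·(0.560972 + 0.509296) = 0.189568
s=0.160000, p=0.189568:
  k1 = f(0.160000, 0.189568) = 0.511363
  k2 = f(0.240000, 0.230477) = 0.459173
  p ← 0.189568 + (0.08/2)·(0.511363 + 0.459173) = 0.228389
p(0.24) ≈ 0.2284

0.2284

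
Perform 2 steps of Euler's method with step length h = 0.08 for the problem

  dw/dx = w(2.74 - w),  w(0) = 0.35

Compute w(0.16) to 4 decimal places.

0.4944

Euler: w_{n+1} = w_n + h·f(x_n, w_n).
x=0.000000, w=0.350000: f=0.836500 → w ← 0.350000 + 0.08·0.836500 = 0.416920
x=0.080000, w=0.416920: f=0.968539 → w ← 0.416920 + 0.08·0.968539 = 0.494403
w(0.16) ≈ 0.4944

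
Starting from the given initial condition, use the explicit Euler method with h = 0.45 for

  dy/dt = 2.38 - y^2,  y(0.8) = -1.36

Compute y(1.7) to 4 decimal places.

-0.6161

Euler: y_{n+1} = y_n + h·f(t_n, y_n).
t=0.800000, y=-1.360000: f=0.530400 → y ← -1.360000 + 0.45·0.530400 = -1.121320
t=1.250000, y=-1.121320: f=1.122641 → y ← -1.121320 + 0.45·1.122641 = -0.616131
y(1.7) ≈ -0.6161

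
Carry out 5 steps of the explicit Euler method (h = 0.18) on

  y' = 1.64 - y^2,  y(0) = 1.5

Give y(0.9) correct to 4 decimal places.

Euler: y_{n+1} = y_n + h·f(x_n, y_n).
x=0.000000, y=1.500000: f=-0.610000 → y ← 1.500000 + 0.18·(-0.610000) = 1.390200
x=0.180000, y=1.390200: f=-0.292656 → y ← 1.390200 + 0.18·(-0.292656) = 1.337522
x=0.360000, y=1.337522: f=-0.148965 → y ← 1.337522 + 0.18·(-0.148965) = 1.310708
x=0.540000, y=1.310708: f=-0.077956 → y ← 1.310708 + 0.18·(-0.077956) = 1.296676
x=0.720000, y=1.296676: f=-0.041369 → y ← 1.296676 + 0.18·(-0.041369) = 1.289230
y(0.9) ≈ 1.2892

1.2892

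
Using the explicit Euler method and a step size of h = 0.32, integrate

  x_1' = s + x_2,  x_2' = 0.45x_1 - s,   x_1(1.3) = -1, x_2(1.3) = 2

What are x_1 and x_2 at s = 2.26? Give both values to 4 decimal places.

Euler on (x_1,x_2): x_1_{n+1} = x_1_n + h·x_1', x_2_{n+1} = x_2_n + h·x_2'.
1.300000: (-1.000000, 2.000000); f=(3.300000, -1.750000) → (0.056000, 1.440000)
1.620000: (0.056000, 1.440000); f=(3.060000, -1.594800) → (1.035200, 0.929664)
1.940000: (1.035200, 0.929664); f=(2.869664, -1.474160) → (1.953492, 0.457933)
(x_1(2.26), x_2(2.26)) ≈ (1.9535, 0.4579)

1.9535, 0.4579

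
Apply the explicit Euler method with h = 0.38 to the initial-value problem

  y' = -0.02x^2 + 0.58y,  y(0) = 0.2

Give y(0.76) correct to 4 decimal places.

Euler: y_{n+1} = y_n + h·f(x_n, y_n).
x=0.000000, y=0.200000: f=0.116000 → y ← 0.200000 + 0.38·0.116000 = 0.244080
x=0.380000, y=0.244080: f=0.138678 → y ← 0.244080 + 0.38·0.138678 = 0.296778
y(0.76) ≈ 0.2968

0.2968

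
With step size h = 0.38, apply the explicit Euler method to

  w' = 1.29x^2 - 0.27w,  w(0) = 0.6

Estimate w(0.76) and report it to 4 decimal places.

Euler: w_{n+1} = w_n + h·f(x_n, w_n).
x=0.000000, w=0.600000: f=-0.162000 → w ← 0.600000 + 0.38·(-0.162000) = 0.538440
x=0.380000, w=0.538440: f=0.040897 → w ← 0.538440 + 0.38·0.040897 = 0.553981
w(0.76) ≈ 0.5540

0.5540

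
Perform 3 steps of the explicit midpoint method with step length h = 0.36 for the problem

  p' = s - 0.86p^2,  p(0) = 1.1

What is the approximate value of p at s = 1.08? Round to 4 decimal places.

0.9593

Midpoint: k1 = f(s_n, p_n); k2 = f(s_n + h/2, p_n + (h/2)·k1); p_{n+1} = p_n + h·k2.
s=0.000000, p=1.100000:
  k1 = f(0.000000, 1.100000) = -1.040600
  k2 = f(0.180000, 0.912692) = -0.536386
  p ← 1.100000 + 0.36·(-0.536386) = 0.906901
s=0.360000, p=0.906901:
  k1 = f(0.360000, 0.906901) = -0.347324
  k2 = f(0.540000, 0.844383) = -0.073165
  p ← 0.906901 + 0.36·(-0.073165) = 0.880562
s=0.720000, p=0.880562:
  k1 = f(0.720000, 0.880562) = 0.053165
  k2 = f(0.900000, 0.890132) = 0.218593
  p ← 0.880562 + 0.36·0.218593 = 0.959255
p(1.08) ≈ 0.9593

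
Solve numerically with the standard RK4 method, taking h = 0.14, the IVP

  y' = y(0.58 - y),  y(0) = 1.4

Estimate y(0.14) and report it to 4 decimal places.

RK4: k1 = f(s_n, y_n); k2 = f(s_n + h/2, y_n + (h/2)·k1); k3 = f(s_n + h/2, y_n + (h/2)·k2); k4 = f(s_n + h, y_n + h·k3); y_{n+1} = y_n + (h/6)·(k1 + 2k2 + 2k3 + k4).
s=0.000000, y=1.400000:
  k1 = f(0.000000, 1.400000) = -1.148000
  k2 = f(0.070000, 1.319640) = -0.976059
  k3 = f(0.070000, 1.331676) = -1.000989
  k4 = f(0.140000, 1.259862) = -0.856531
  y ← 1.400000 + (0.14/6)·(k1 + 2k2 + 2k3 + k4) = 1.260965
y(0.14) ≈ 1.2610

1.2610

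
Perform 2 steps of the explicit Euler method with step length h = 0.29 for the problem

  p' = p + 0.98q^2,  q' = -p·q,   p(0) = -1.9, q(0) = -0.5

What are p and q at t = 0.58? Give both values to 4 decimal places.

-2.8992, -1.3107

Euler on (p,q): p_{n+1} = p_n + h·p', q_{n+1} = q_n + h·q'.
0.000000: (-1.900000, -0.500000); f=(-1.655000, -0.950000) → (-2.379950, -0.775500)
0.290000: (-2.379950, -0.775500); f=(-1.790578, -1.845651) → (-2.899218, -1.310739)
(p(0.58), q(0.58)) ≈ (-2.8992, -1.3107)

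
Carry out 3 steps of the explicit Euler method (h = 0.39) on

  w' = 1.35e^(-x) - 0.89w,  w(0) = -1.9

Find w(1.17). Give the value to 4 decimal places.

Euler: w_{n+1} = w_n + h·f(x_n, w_n).
x=0.000000, w=-1.900000: f=3.041000 → w ← -1.900000 + 0.39·3.041000 = -0.714010
x=0.390000, w=-0.714010: f=1.549496 → w ← -0.714010 + 0.39·1.549496 = -0.109707
x=0.780000, w=-0.109707: f=0.716487 → w ← -0.109707 + 0.39·0.716487 = 0.169723
w(1.17) ≈ 0.1697

0.1697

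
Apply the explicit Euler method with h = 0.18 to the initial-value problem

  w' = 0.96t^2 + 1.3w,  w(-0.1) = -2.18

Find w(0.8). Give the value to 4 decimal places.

-6.1062

Euler: w_{n+1} = w_n + h·f(t_n, w_n).
t=-0.100000, w=-2.180000: f=-2.824400 → w ← -2.180000 + 0.18·(-2.824400) = -2.688392
t=0.080000, w=-2.688392: f=-3.488766 → w ← -2.688392 + 0.18·(-3.488766) = -3.316370
t=0.260000, w=-3.316370: f=-4.246385 → w ← -3.316370 + 0.18·(-4.246385) = -4.080719
t=0.440000, w=-4.080719: f=-5.119079 → w ← -4.080719 + 0.18·(-5.119079) = -5.002153
t=0.620000, w=-5.002153: f=-6.133775 → w ← -5.002153 + 0.18·(-6.133775) = -6.106233
w(0.8) ≈ -6.1062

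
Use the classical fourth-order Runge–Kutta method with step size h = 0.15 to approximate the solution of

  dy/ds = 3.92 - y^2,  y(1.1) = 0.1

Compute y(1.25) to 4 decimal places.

RK4: k1 = f(s_n, y_n); k2 = f(s_n + h/2, y_n + (h/2)·k1); k3 = f(s_n + h/2, y_n + (h/2)·k2); k4 = f(s_n + h, y_n + h·k3); y_{n+1} = y_n + (h/6)·(k1 + 2k2 + 2k3 + k4).
s=1.100000, y=0.100000:
  k1 = f(1.100000, 0.100000) = 3.910000
  k2 = f(1.175000, 0.393250) = 3.765354
  k3 = f(1.175000, 0.382402) = 3.773769
  k4 = f(1.250000, 0.666065) = 3.476357
  y ← 0.100000 + (0.15/6)·(k1 + 2k2 + 2k3 + k4) = 0.661615
y(1.25) ≈ 0.6616

0.6616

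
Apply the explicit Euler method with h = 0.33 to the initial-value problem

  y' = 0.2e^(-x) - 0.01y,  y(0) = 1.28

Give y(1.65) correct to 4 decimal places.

1.4471

Euler: y_{n+1} = y_n + h·f(x_n, y_n).
x=0.000000, y=1.280000: f=0.187200 → y ← 1.280000 + 0.33·0.187200 = 1.341776
x=0.330000, y=1.341776: f=0.130367 → y ← 1.341776 + 0.33·0.130367 = 1.384797
x=0.660000, y=1.384797: f=0.089522 → y ← 1.384797 + 0.33·0.089522 = 1.414339
x=0.990000, y=1.414339: f=0.060172 → y ← 1.414339 + 0.33·0.060172 = 1.434196
x=1.320000, y=1.434196: f=0.039085 → y ← 1.434196 + 0.33·0.039085 = 1.447094
y(1.65) ≈ 1.4471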